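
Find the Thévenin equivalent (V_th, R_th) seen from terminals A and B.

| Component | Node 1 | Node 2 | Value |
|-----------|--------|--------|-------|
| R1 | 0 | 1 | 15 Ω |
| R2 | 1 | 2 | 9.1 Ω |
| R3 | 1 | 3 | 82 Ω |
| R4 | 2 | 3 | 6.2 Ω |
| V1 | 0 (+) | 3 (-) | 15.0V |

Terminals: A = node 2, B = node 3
Step 1 — V_th is the open-circuit voltage V_A - V_B (nothing connected across the terminals).
Nodal analysis, taking node 3 as the 0 V reference.
Source V1 fixes V_0 = 15 V.
KCL at each unknown node (sum of currents leaving = 0; resistances in Ω):
  Node 1: (V_1 - 15)/15 + (V_1 - V_2)/9.1 + (V_1 - 0)/82 = 0
  Node 2: (V_2 - V_1)/9.1 + (V_2 - 0)/6.2 = 0
Collecting terms (coefficients in siemens):
  0.1888·V_1 - 0.1099·V_2 = 1
  0.2712·V_2 - 0.1099·V_1 = 0
Determinant D = (0.1888)(0.2712) - (-0.1099)(-0.1099) = 0.03911
V_1 = [(1)(0.2712) - (-0.1099)(0)]/D = 6.934 V
V_2 = [(0.1888)(0) - (1)(-0.1099)]/D = 2.81 V
V_th = V_2 - V_3 = 2.81 - 0 = 2.81 V
Step 2 — R_th: zero the source — replace V1 by a short circuit (node 3 merges into node 0) — and find the resistance seen between A (node 2) and B (node 0).
Reduce the network between node 2 (A) and node 0 (B) by series/parallel combination:
  Rp1 = R1 ‖ R3 (parallel, both between nodes 0 and 1) = 1/(1/15 + 1/82) = 12.68 Ω
  Rs1 = R2 + Rp1 (series, joined only at node 1) = 9.1 + 12.68 = 21.78 Ω
  Rp2 = R4 ‖ Rs1 (parallel, both between nodes 0 and 2) = 1/(1/6.2 + 1/21.78) = 4.826 Ω
R_th = 4.826 Ω

Final answer: V_th = 2.81 V, R_th = 4.826 Ω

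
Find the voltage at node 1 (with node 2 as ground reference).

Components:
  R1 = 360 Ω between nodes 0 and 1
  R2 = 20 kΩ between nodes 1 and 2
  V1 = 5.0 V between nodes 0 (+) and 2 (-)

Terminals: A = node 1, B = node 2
Nodal analysis, taking node 2 as the 0 V reference.
Source V1 fixes V_0 = 5 V.
KCL at each unknown node (sum of currents leaving = 0; resistances in Ω):
  Node 1: (V_1 - 5)/360 + (V_1 - 0)/20000 = 0
Collecting terms: 0.002828 × V_1 = 0.01389  =>  V_1 = 4.912 V
The requested potential is V_1 = 4.912 V.

Final answer: V_1 = 4.912 V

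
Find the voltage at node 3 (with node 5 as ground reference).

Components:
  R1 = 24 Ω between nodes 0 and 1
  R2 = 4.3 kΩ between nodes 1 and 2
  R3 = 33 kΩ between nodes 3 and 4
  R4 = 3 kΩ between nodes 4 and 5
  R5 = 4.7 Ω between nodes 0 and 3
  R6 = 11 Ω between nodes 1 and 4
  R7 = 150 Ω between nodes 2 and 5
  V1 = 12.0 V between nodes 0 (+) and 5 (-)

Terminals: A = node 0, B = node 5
Nodal analysis, taking node 5 as the 0 V reference.
Source V1 fixes V_0 = 12 V.
KCL at each unknown node (sum of currents leaving = 0; resistances in Ω):
  Node 1: (V_1 - 12)/24 + (V_1 - V_2)/4300 + (V_1 - V_4)/11 = 0
  Node 2: (V_2 - V_1)/4300 + (V_2 - 0)/150 = 0
  Node 3: (V_3 - V_4)/33000 + (V_3 - 12)/4.7 = 0
  Node 4: (V_4 - V_3)/33000 + (V_4 - 0)/3000 + (V_4 - V_1)/11 = 0
Collecting terms (coefficients in siemens):
  0.1328·V_1 - 0.0002326·V_2 - 0.09091·V_4 = 0.5
  0.006899·V_2 - 0.0002326·V_1 = 0
  0.2128·V_3 - 0.0000303·V_4 = 2.553
  0.09127·V_4 - 0.09091·V_1 - 0.0000303·V_3 = 0
Solving these 4 simultaneous equations (Gaussian elimination) gives:
  V_1 = 11.84 V, V_2 = 0.3992 V, V_3 = 12 V, V_4 = 11.8 V
The requested potential is V_3 = 12 V.

Final answer: V_3 = 12 V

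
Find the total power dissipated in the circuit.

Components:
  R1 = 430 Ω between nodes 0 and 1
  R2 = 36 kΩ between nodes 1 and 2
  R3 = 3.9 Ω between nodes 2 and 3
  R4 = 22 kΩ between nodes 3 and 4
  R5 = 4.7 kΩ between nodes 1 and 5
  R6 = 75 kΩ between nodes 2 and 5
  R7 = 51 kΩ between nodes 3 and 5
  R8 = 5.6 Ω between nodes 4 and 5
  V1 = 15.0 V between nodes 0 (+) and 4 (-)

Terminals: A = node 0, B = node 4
Nodal analysis, taking node 4 as the 0 V reference.
Source V1 fixes V_0 = 15 V.
KCL at each unknown node (sum of currents leaving = 0; resistances in Ω):
  Node 1: (V_1 - 15)/430 + (V_1 - V_2)/36000 + (V_1 - V_5)/4700 = 0
  Node 2: (V_2 - V_1)/36000 + (V_2 - V_3)/3.9 + (V_2 - V_5)/75000 = 0
  Node 3: (V_3 - V_2)/3.9 + (V_3 - 0)/22000 + (V_3 - V_5)/51000 = 0
  Node 5: (V_5 - V_1)/4700 + (V_5 - V_2)/75000 + (V_5 - V_3)/51000 + (V_5 - 0)/5.6 = 0
Collecting terms (coefficients in siemens):
  0.002566·V_1 - 0.00002778·V_2 - 0.0002128·V_5 = 0.03488
  0.2565·V_2 - 0.00002778·V_1 - 0.2564·V_3 - 0.00001333·V_5 = 0
  0.2565·V_3 - 0.2564·V_2 - 0.00001961·V_5 = 0
  0.1788·V_5 - 0.0002128·V_1 - 0.00001333·V_2 - 0.00001961·V_3 = 0
Solving these 4 simultaneous equations (Gaussian elimination) gives:
  V_1 = 13.63 V, V_2 = 3.573 V, V_3 = 3.572 V, V_5 = 0.01688 V
Power in each resistor, P = (ΔV)²/R:
  P_R1 = (15 - 13.63)²/430 = 0.004339 W
  P_R2 = (13.63 - 3.573)²/36000 = 0.002812 W
  P_R3 = (3.573 - 3.572)²/3.9 = 0.00000021 W
  P_R4 = (3.572 - 0)²/22000 = 0.0005799 W
  P_R5 = (13.63 - 0.01688)²/4700 = 0.03945 W
  P_R6 = (3.573 - 0.01688)²/75000 = 0.0001686 W
  P_R7 = (3.572 - 0.01688)²/51000 = 0.0002478 W
  P_R8 = (0 - 0.01688)²/5.6 = 0.00005088 W
P_total = P_R1 + P_R2 + P_R3 + P_R4 + P_R5 + P_R6 + P_R7 + P_R8 = 0.04765 W

Final answer: 0.04765 W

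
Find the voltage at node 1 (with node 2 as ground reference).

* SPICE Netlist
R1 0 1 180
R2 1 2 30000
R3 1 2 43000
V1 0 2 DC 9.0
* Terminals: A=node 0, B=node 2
Nodal analysis, taking node 2 as the 0 V reference.
Source V1 fixes V_0 = 9 V.
KCL at each unknown node (sum of currents leaving = 0; resistances in Ω):
  Node 1: (V_1 - 9)/180 + (V_1 - 0)/30000 + (V_1 - 0)/43000 = 0
Collecting terms: 0.005612 × V_1 = 0.05  =>  V_1 = 8.909 V
The requested potential is V_1 = 8.909 V.

Final answer: V_1 = 8.909 V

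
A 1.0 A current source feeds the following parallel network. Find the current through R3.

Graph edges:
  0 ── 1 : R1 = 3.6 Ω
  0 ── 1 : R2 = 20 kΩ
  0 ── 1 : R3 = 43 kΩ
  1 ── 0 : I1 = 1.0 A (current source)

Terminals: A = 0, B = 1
All resistors sit directly between nodes 0 and 1, so they are in parallel and share one voltage V; the full source current 1 A splits among them.
1/R_par = 1/3.6 + 1/20000 + 1/43000 = 0.2779 S  =>  R_par = 3.599 Ω
V = I × R_par = 1 × 3.599 = 3.599 V
I_R3 = V/R3 = 3.599/43000 = 0.0000837 A

Final answer: 8.37e-05 A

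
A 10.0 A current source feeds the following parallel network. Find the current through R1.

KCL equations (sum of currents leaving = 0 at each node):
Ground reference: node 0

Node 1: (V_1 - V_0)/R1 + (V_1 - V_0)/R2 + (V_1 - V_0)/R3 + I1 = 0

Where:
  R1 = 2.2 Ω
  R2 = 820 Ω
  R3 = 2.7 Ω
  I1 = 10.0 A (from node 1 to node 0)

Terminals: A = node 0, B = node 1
All resistors sit directly between nodes 0 and 1, so they are in parallel and share one voltage V; the full source current 10 A splits among them.
1/R_par = 1/2.2 + 1/820 + 1/2.7 = 0.8261 S  =>  R_par = 1.21 Ω
V = I × R_par = 10 × 1.21 = 12.1 V
I_R1 = V/R1 = 12.1/2.2 = 5.502 A

Final answer: 5.502 A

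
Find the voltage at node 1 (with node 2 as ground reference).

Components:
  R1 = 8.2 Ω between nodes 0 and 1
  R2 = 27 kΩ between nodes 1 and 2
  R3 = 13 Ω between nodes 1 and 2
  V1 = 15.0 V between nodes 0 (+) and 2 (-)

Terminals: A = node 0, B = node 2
Nodal analysis, taking node 2 as the 0 V reference.
Source V1 fixes V_0 = 15 V.
KCL at each unknown node (sum of currents leaving = 0; resistances in Ω):
  Node 1: (V_1 - 15)/8.2 + (V_1 - 0)/27000 + (V_1 - 0)/13 = 0
Collecting terms: 0.1989 × V_1 = 1.829  =>  V_1 = 9.196 V
The requested potential is V_1 = 9.196 V.

Final answer: V_1 = 9.196 V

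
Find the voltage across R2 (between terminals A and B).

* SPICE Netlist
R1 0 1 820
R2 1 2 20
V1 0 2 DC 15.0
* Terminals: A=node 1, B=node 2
R1 and R2 are in series across V1 (node 0 → node 1 → node 2), and the output A–B is taken across R2, so this is a voltage divider.
Series current: I = V1/(R1 + R2) = 15/(820 + 20) = 15/840 = 0.01786 A
V_R2 = I × R2 = V1 × R2/(R1 + R2) = 15 × 20/840 = 0.3571 V

Final answer: 0.3571 V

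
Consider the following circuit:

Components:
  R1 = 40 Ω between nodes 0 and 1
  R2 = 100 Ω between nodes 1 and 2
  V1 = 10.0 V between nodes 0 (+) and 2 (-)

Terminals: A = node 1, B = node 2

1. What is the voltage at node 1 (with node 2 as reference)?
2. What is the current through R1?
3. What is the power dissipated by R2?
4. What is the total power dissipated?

Nodal analysis, taking node 2 as the 0 V reference.
Source V1 fixes V_0 = 10 V.
KCL at each unknown node (sum of currents leaving = 0; resistances in Ω):
  Node 1: (V_1 - 10)/40 + (V_1 - 0)/100 = 0
Collecting terms: 0.035 × V_1 = 0.25  =>  V_1 = 7.143 V
Part 1:
  Read off the nodal solution: V_1 = 7.143 V
Part 2:
  I_R1 = (V_0 - V_1)/R1 = (10 - 7.143)/40 = 0.07143 A
  Magnitude: I_R1 = 0.07143 A
Part 3:
  I_R2 = (V_1 - V_2)/R2 = (7.143 - 0)/100 = 0.07143 A
  P_R2 = I_R2² × R2 = (0.07143)² × 100 = 0.5102 W
Part 4:
  Power in each resistor, P = (ΔV)²/R:
    P_R1 = (10 - 7.143)²/40 = 0.2041 W
    P_R2 = (7.143 - 0)²/100 = 0.5102 W
  P_total = P_R1 + P_R2 = 0.7143 W

Final answers:
1. V_1 = 7.143 V
2. I_R1 = 0.07143 A
3. P_R2 = 0.5102 W
4. P_total = 0.7143 W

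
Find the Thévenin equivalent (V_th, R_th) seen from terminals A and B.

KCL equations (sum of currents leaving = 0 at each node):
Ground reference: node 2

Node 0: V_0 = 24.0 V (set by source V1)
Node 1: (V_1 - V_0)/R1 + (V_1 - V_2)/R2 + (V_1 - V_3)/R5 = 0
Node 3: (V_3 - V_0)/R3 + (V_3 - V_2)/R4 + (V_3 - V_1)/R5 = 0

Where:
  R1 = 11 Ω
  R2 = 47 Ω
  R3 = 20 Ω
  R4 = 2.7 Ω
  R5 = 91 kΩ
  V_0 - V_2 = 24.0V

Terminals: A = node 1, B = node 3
Step 1 — V_th is the open-circuit voltage V_A - V_B (nothing connected across the terminals).
Nodal analysis, taking node 2 as the 0 V reference.
Source V1 fixes V_0 = 24 V.
KCL at each unknown node (sum of currents leaving = 0; resistances in Ω):
  Node 1: (V_1 - 24)/11 + (V_1 - 0)/47 + (V_1 - V_3)/91000 = 0
  Node 3: (V_3 - 24)/20 + (V_3 - 0)/2.7 + (V_3 - V_1)/91000 = 0
Collecting terms (coefficients in siemens):
  0.1122·V_1 - 0.00001099·V_3 = 2.182
  0.4204·V_3 - 0.00001099·V_1 = 1.2
Determinant D = (0.1122)(0.4204) - (-0.00001099)(-0.00001099) = 0.04717
V_1 = [(2.182)(0.4204) - (-0.00001099)(1.2)]/D = 19.45 V
V_3 = [(0.1122)(1.2) - (2.182)(-0.00001099)]/D = 2.855 V
V_th = V_1 - V_3 = 19.45 - 2.855 = 16.59 V
Step 2 — R_th: zero the source — replace V1 by a short circuit (node 2 merges into node 0) — and find the resistance seen between A (node 1) and B (node 3).
Reduce the network between node 1 (A) and node 3 (B) by series/parallel combination:
  Rp1 = R1 ‖ R2 (parallel, both between nodes 0 and 1) = 1/(1/11 + 1/47) = 8.914 Ω
  Rp2 = R3 ‖ R4 (parallel, both between nodes 0 and 3) = 1/(1/20 + 1/2.7) = 2.379 Ω
  Rs1 = Rp1 + Rp2 (series, joined only at node 0) = 8.914 + 2.379 = 11.29 Ω
  Rp3 = R5 ‖ Rs1 (parallel, both between nodes 1 and 3) = 1/(1/91000 + 1/11.29) = 11.29 Ω
R_th = 11.29 Ω

Final answer: V_th = 16.59 V, R_th = 11.29 Ω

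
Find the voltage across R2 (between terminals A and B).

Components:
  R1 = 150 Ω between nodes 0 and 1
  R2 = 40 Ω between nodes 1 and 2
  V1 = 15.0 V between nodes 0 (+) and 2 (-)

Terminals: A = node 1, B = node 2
R1 and R2 are in series across V1 (node 0 → node 1 → node 2), and the output A–B is taken across R2, so this is a voltage divider.
Series current: I = V1/(R1 + R2) = 15/(150 + 40) = 15/190 = 0.07895 A
V_R2 = I × R2 = V1 × R2/(R1 + R2) = 15 × 40/190 = 3.158 V

Final answer: 3.158 V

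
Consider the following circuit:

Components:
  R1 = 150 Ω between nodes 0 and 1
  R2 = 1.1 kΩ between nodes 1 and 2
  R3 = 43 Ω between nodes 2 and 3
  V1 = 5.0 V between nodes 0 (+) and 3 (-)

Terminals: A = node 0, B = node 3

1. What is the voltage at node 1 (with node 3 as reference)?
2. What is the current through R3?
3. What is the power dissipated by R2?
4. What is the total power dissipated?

Nodal analysis, taking node 3 as the 0 V reference.
Source V1 fixes V_0 = 5 V.
KCL at each unknown node (sum of currents leaving = 0; resistances in Ω):
  Node 1: (V_1 - 5)/150 + (V_1 - V_2)/1100 = 0
  Node 2: (V_2 - V_1)/1100 + (V_2 - 0)/43 = 0
Collecting terms (coefficients in siemens):
  0.007576·V_1 - 0.0009091·V_2 = 0.03333
  0.02416·V_2 - 0.0009091·V_1 = 0
Determinant D = (0.007576)(0.02416) - (-0.0009091)(-0.0009091) = 0.0001822
V_1 = [(0.03333)(0.02416) - (-0.0009091)(0)]/D = 4.42 V
V_2 = [(0.007576)(0) - (0.03333)(-0.0009091)]/D = 0.1663 V
Part 1:
  Read off the nodal solution: V_1 = 4.42 V
Part 2:
  I_R3 = (V_2 - V_3)/R3 = (0.1663 - 0)/43 = 0.003867 A
  Magnitude: I_R3 = 0.003867 A
Part 3:
  I_R2 = (V_1 - V_2)/R2 = (4.42 - 0.1663)/1100 = 0.003867 A
  P_R2 = I_R2² × R2 = (0.003867)² × 1100 = 0.01645 W
Part 4:
  Power in each resistor, P = (ΔV)²/R:
    P_R1 = (5 - 4.42)²/150 = 0.002243 W
    P_R2 = (4.42 - 0.1663)²/1100 = 0.01645 W
    P_R3 = (0.1663 - 0)²/43 = 0.000643 W
  P_total = P_R1 + P_R2 + P_R3 = 0.01933 W

Final answers:
1. V_1 = 4.42 V
2. I_R3 = 0.003867 A
3. P_R2 = 0.01645 W
4. P_total = 0.01933 W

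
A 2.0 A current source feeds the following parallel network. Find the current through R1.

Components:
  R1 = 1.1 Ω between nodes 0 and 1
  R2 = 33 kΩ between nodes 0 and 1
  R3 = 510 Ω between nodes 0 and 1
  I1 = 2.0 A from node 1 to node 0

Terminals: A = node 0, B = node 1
All resistors sit directly between nodes 0 and 1, so they are in parallel and share one voltage V; the full source current 2 A splits among them.
1/R_par = 1/1.1 + 1/33000 + 1/510 = 0.9111 S  =>  R_par = 1.098 Ω
V = I × R_par = 2 × 1.098 = 2.195 V
I_R1 = V/R1 = 2.195/1.1 = 1.996 A

Final answer: 1.996 A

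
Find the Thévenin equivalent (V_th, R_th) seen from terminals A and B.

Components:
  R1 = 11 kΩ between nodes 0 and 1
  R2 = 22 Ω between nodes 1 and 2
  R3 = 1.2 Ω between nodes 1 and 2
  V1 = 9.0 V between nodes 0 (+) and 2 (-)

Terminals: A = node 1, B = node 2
Step 1 — V_th is the open-circuit voltage V_A - V_B (nothing connected across the terminals).
Nodal analysis, taking node 2 as the 0 V reference.
Source V1 fixes V_0 = 9 V.
KCL at each unknown node (sum of currents leaving = 0; resistances in Ω):
  Node 1: (V_1 - 9)/11000 + (V_1 - 0)/22 + (V_1 - 0)/1.2 = 0
Collecting terms: 0.8789 × V_1 = 0.0008182  =>  V_1 = 0.0009309 V
V_th = V_1 - V_2 = 0.0009309 - 0 = 0.0009309 V
Step 2 — R_th: zero the source — replace V1 by a short circuit (node 2 merges into node 0) — and find the resistance seen between A (node 1) and B (node 0).
Reduce the network between node 1 (A) and node 0 (B) by series/parallel combination:
  Rp1 = R1 ‖ R2 ‖ R3 (parallel, all between nodes 0 and 1) = 1/(1/11000 + 1/22 + 1/1.2) = 1.138 Ω
R_th = 1.138 Ω

Final answer: V_th = 0.0009309 V, R_th = 1.138 Ω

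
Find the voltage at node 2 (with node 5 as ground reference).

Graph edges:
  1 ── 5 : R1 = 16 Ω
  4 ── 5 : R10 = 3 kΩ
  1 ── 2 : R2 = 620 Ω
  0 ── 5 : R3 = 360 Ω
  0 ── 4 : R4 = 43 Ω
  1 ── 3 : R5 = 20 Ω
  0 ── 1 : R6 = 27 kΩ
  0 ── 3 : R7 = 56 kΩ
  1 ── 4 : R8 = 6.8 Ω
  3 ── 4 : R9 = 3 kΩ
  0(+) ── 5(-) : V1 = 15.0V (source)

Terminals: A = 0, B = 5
Nodal analysis, taking node 5 as the 0 V reference.
Source V1 fixes V_0 = 15 V.
KCL at each unknown node (sum of currents leaving = 0; resistances in Ω):
  Node 1: (V_1 - 0)/16 + (V_1 - V_2)/620 + (V_1 - V_3)/20 + (V_1 - 15)/27000 + (V_1 - V_4)/6.8 = 0
  Node 2: (V_2 - V_1)/620 = 0
  Node 3: (V_3 - V_1)/20 + (V_3 - 15)/56000 + (V_3 - V_4)/3000 = 0
  Node 4: (V_4 - 15)/43 + (V_4 - V_1)/6.8 + (V_4 - V_3)/3000 + (V_4 - 0)/3000 = 0
Collecting terms (coefficients in siemens):
  0.2612·V_1 - 0.001613·V_2 - 0.05·V_3 - 0.1471·V_4 = 0.0005556
  0.001613·V_2 - 0.001613·V_1 = 0
  0.05035·V_3 - 0.05·V_1 - 0.0003333·V_4 = 0.0002679
  0.171·V_4 - 0.1471·V_1 - 0.0003333·V_3 = 0.3488
Solving these 4 simultaneous equations (Gaussian elimination) gives:
  V_1 = 3.638 V, V_2 = 3.638 V, V_3 = 3.652 V, V_4 = 5.176 V
The requested potential is V_2 = 3.638 V.

Final answer: V_2 = 3.638 V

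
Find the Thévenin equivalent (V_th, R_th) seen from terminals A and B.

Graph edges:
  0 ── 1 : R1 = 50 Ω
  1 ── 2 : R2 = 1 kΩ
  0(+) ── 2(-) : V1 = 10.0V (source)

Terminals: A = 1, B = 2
Step 1 — V_th is the open-circuit voltage V_A - V_B (nothing connected across the terminals).
Nodal analysis, taking node 2 as the 0 V reference.
Source V1 fixes V_0 = 10 V.
KCL at each unknown node (sum of currents leaving = 0; resistances in Ω):
  Node 1: (V_1 - 10)/50 + (V_1 - 0)/1000 = 0
Collecting terms: 0.021 × V_1 = 0.2  =>  V_1 = 9.524 V
V_th = V_1 - V_2 = 9.524 - 0 = 9.524 V
Step 2 — R_th: zero the source — replace V1 by a short circuit (node 2 merges into node 0) — and find the resistance seen between A (node 1) and B (node 0).
Reduce the network between node 1 (A) and node 0 (B) by series/parallel combination:
  Rp1 = R1 ‖ R2 (parallel, both between nodes 0 and 1) = 1/(1/50 + 1/1000) = 47.62 Ω
R_th = 47.62 Ω

Final answer: V_th = 9.524 V, R_th = 47.62 Ω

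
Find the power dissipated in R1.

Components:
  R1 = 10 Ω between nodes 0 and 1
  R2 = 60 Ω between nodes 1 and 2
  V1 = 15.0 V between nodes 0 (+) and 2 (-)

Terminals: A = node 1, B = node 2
Nodal analysis, taking node 2 as the 0 V reference.
Source V1 fixes V_0 = 15 V.
KCL at each unknown node (sum of currents leaving = 0; resistances in Ω):
  Node 1: (V_1 - 15)/10 + (V_1 - 0)/60 = 0
Collecting terms: 0.1167 × V_1 = 1.5  =>  V_1 = 12.86 V
I_R1 = (V_0 - V_1)/R1 = (15 - 12.86)/10 = 0.2143 A
P_R1 = I_R1² × R1 = (0.2143)² × 10 = 0.4592 W

Final answer: 0.4592 W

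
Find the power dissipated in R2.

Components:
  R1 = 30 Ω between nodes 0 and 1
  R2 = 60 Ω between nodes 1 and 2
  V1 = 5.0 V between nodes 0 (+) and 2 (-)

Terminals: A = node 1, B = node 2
Nodal analysis, taking node 2 as the 0 V reference.
Source V1 fixes V_0 = 5 V.
KCL at each unknown node (sum of currents leaving = 0; resistances in Ω):
  Node 1: (V_1 - 5)/30 + (V_1 - 0)/60 = 0
Collecting terms: 0.05 × V_1 = 0.1667  =>  V_1 = 3.333 V
I_R2 = (V_1 - V_2)/R2 = (3.333 - 0)/60 = 0.05556 A
P_R2 = I_R2² × R2 = (0.05556)² × 60 = 0.1852 W

Final answer: 0.1852 W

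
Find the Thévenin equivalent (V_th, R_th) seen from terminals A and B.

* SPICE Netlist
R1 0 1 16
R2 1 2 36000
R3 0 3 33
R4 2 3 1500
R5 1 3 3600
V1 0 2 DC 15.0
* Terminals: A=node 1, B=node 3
Step 1 — V_th is the open-circuit voltage V_A - V_B (nothing connected across the terminals).
Nodal analysis, taking node 2 as the 0 V reference.
Source V1 fixes V_0 = 15 V.
KCL at each unknown node (sum of currents leaving = 0; resistances in Ω):
  Node 1: (V_1 - 15)/16 + (V_1 - 0)/36000 + (V_1 - V_3)/3600 = 0
  Node 3: (V_3 - 15)/33 + (V_3 - 0)/1500 + (V_3 - V_1)/3600 = 0
Collecting terms (coefficients in siemens):
  0.06281·V_1 - 0.0002778·V_3 = 0.9375
  0.03125·V_3 - 0.0002778·V_1 = 0.4545
Determinant D = (0.06281)(0.03125) - (-0.0002778)(-0.0002778) = 0.001962
V_1 = [(0.9375)(0.03125) - (-0.0002778)(0.4545)]/D = 14.99 V
V_3 = [(0.06281)(0.4545) - (0.9375)(-0.0002778)]/D = 14.68 V
V_th = V_1 - V_3 = 14.99 - 14.68 = 0.312 V
Step 2 — R_th: zero the source — replace V1 by a short circuit (node 2 merges into node 0) — and find the resistance seen between A (node 1) and B (node 3).
Reduce the network between node 1 (A) and node 3 (B) by series/parallel combination:
  Rp1 = R1 ‖ R2 (parallel, both between nodes 0 and 1) = 1/(1/16 + 1/36000) = 15.99 Ω
  Rp2 = R3 ‖ R4 (parallel, both between nodes 0 and 3) = 1/(1/33 + 1/1500) = 32.29 Ω
  Rs1 = Rp1 + Rp2 (series, joined only at node 0) = 15.99 + 32.29 = 48.28 Ω
  Rp3 = R5 ‖ Rs1 (parallel, both between nodes 1 and 3) = 1/(1/3600 + 1/48.28) = 47.64 Ω
R_th = 47.64 Ω

Final answer: V_th = 0.312 V, R_th = 47.64 Ω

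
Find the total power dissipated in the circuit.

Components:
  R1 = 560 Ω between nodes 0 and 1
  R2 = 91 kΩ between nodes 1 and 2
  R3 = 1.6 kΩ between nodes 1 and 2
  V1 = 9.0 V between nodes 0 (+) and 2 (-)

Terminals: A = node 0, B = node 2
Nodal analysis, taking node 2 as the 0 V reference.
Source V1 fixes V_0 = 9 V.
KCL at each unknown node (sum of currents leaving = 0; resistances in Ω):
  Node 1: (V_1 - 9)/560 + (V_1 - 0)/91000 + (V_1 - 0)/1600 = 0
Collecting terms: 0.002422 × V_1 = 0.01607  =>  V_1 = 6.636 V
Power in each resistor, P = (ΔV)²/R:
  P_R1 = (9 - 6.636)²/560 = 0.009976 W
  P_R2 = (6.636 - 0)²/91000 = 0.000484 W
  P_R3 = (6.636 - 0)²/1600 = 0.02753 W
P_total = P_R1 + P_R2 + P_R3 = 0.03799 W

Final answer: 0.03799 W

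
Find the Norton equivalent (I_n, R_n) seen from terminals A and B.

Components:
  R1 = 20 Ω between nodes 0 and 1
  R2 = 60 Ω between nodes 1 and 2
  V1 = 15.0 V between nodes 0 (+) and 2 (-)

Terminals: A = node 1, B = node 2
Find the Thévenin equivalent first; then I_n = V_th/R_th and R_n = R_th.
Step 1 — V_th is the open-circuit voltage V_A - V_B (nothing connected across the terminals).
Nodal analysis, taking node 2 as the 0 V reference.
Source V1 fixes V_0 = 15 V.
KCL at each unknown node (sum of currents leaving = 0; resistances in Ω):
  Node 1: (V_1 - 15)/20 + (V_1 - 0)/60 = 0
Collecting terms: 0.06667 × V_1 = 0.75  =>  V_1 = 11.25 V
V_th = V_1 - V_2 = 11.25 - 0 = 11.25 V
Step 2 — R_th: zero the source — replace V1 by a short circuit (node 2 merges into node 0) — and find the resistance seen between A (node 1) and B (node 0).
Reduce the network between node 1 (A) and node 0 (B) by series/parallel combination:
  Rp1 = R1 ‖ R2 (parallel, both between nodes 0 and 1) = 1/(1/20 + 1/60) = 15 Ω
R_th = 15 Ω
I_n = V_th/R_th = 11.25/15 = 0.75 A, and R_n = R_th = 15 Ω

Final answer: I_n = 0.75 A, R_n = 15 Ω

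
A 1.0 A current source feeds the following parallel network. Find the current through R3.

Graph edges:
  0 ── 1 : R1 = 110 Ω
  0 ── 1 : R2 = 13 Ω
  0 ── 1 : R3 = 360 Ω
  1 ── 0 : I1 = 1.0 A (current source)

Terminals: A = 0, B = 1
All resistors sit directly between nodes 0 and 1, so they are in parallel and share one voltage V; the full source current 1 A splits among them.
1/R_par = 1/110 + 1/13 + 1/360 = 0.08879 S  =>  R_par = 11.26 Ω
V = I × R_par = 1 × 11.26 = 11.26 V
I_R3 = V/R3 = 11.26/360 = 0.03128 A

Final answer: 0.03128 A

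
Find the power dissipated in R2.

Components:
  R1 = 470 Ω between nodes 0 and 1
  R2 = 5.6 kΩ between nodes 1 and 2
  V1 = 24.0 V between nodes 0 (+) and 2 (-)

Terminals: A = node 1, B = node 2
Nodal analysis, taking node 2 as the 0 V reference.
Source V1 fixes V_0 = 24 V.
KCL at each unknown node (sum of currents leaving = 0; resistances in Ω):
  Node 1: (V_1 - 24)/470 + (V_1 - 0)/5600 = 0
Collecting terms: 0.002306 × V_1 = 0.05106  =>  V_1 = 22.14 V
I_R2 = (V_1 - V_2)/R2 = (22.14 - 0)/5600 = 0.003954 A
P_R2 = I_R2² × R2 = (0.003954)² × 5600 = 0.08755 W

Final answer: 0.08755 W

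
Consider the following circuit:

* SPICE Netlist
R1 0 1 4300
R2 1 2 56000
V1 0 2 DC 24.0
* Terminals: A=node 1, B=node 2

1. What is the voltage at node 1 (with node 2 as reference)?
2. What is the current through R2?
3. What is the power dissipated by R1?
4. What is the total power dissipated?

Nodal analysis, taking node 2 as the 0 V reference.
Source V1 fixes V_0 = 24 V.
KCL at each unknown node (sum of currents leaving = 0; resistances in Ω):
  Node 1: (V_1 - 24)/4300 + (V_1 - 0)/56000 = 0
Collecting terms: 0.0002504 × V_1 = 0.005581  =>  V_1 = 22.29 V
Part 1:
  Read off the nodal solution: V_1 = 22.29 V
Part 2:
  I_R2 = (V_1 - V_2)/R2 = (22.29 - 0)/56000 = 0.000398 A
  Magnitude: I_R2 = 0.000398 A
Part 3:
  I_R1 = (V_0 - V_1)/R1 = (24 - 22.29)/4300 = 0.000398 A
  P_R1 = I_R1² × R1 = (0.000398)² × 4300 = 0.0006812 W
Part 4:
  Power in each resistor, P = (ΔV)²/R:
    P_R1 = (24 - 22.29)²/4300 = 0.0006812 W
    P_R2 = (22.29 - 0)²/56000 = 0.008871 W
  P_total = P_R1 + P_R2 = 0.009552 W

Final answers:
1. V_1 = 22.29 V
2. I_R2 = 0.000398 A
3. P_R1 = 0.0006812 W
4. P_total = 0.009552 W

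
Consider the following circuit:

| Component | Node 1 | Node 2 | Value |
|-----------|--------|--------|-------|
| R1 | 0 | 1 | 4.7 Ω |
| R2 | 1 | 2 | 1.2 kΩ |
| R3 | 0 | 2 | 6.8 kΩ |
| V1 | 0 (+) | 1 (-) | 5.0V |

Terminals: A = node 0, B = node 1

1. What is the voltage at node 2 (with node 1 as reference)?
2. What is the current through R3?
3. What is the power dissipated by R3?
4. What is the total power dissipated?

Nodal analysis, taking node 1 as the 0 V reference.
Source V1 fixes V_0 = 5 V.
KCL at each unknown node (sum of currents leaving = 0; resistances in Ω):
  Node 2: (V_2 - 0)/1200 + (V_2 - 5)/6800 = 0
Collecting terms: 0.0009804 × V_2 = 0.0007353  =>  V_2 = 0.75 V
Part 1:
  Read off the nodal solution: V_2 = 0.75 V
Part 2:
  I_R3 = (V_0 - V_2)/R3 = (5 - 0.75)/6800 = 0.000625 A
  Magnitude: I_R3 = 0.000625 A
Part 3:
  I_R3 = (V_0 - V_2)/R3 = (5 - 0.75)/6800 = 0.000625 A
  P_R3 = I_R3² × R3 = (0.000625)² × 6800 = 0.002656 W
Part 4:
  Power in each resistor, P = (ΔV)²/R:
    P_R1 = (5 - 0)²/4.7 = 5.319 W
    P_R2 = (0 - 0.75)²/1200 = 0.0004687 W
    P_R3 = (5 - 0.75)²/6800 = 0.002656 W
  P_total = P_R1 + P_R2 + P_R3 = 5.322 W

Final answers:
1. V_2 = 0.75 V
2. I_R3 = 0.000625 A
3. P_R3 = 0.002656 W
4. P_total = 5.322 W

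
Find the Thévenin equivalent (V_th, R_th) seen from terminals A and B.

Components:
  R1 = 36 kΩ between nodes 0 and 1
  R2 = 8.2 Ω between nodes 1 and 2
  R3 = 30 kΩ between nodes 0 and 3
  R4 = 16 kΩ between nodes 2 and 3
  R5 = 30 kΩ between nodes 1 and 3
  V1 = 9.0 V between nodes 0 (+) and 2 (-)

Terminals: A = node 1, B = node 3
Step 1 — V_th is the open-circuit voltage V_A - V_B (nothing connected across the terminals).
Nodal analysis, taking node 2 as the 0 V reference.
Source V1 fixes V_0 = 9 V.
KCL at each unknown node (sum of currents leaving = 0; resistances in Ω):
  Node 1: (V_1 - 9)/36000 + (V_1 - 0)/8.2 + (V_1 - V_3)/30000 = 0
  Node 3: (V_3 - 9)/30000 + (V_3 - 0)/16000 + (V_3 - V_1)/30000 = 0
Collecting terms (coefficients in siemens):
  0.122·V_1 - 0.00003333·V_3 = 0.00025
  0.0001292·V_3 - 0.00003333·V_1 = 0.0003
Determinant D = (0.122)(0.0001292) - (-0.00003333)(-0.00003333) = 0.00001576
V_1 = [(0.00025)(0.0001292) - (-0.00003333)(0.0003)]/D = 0.002684 V
V_3 = [(0.122)(0.0003) - (0.00025)(-0.00003333)]/D = 2.323 V
V_th = V_1 - V_3 = 0.002684 - 2.323 = -2.321 V
Step 2 — R_th: zero the source — replace V1 by a short circuit (node 2 merges into node 0) — and find the resistance seen between A (node 1) and B (node 3).
Reduce the network between node 1 (A) and node 3 (B) by series/parallel combination:
  Rp1 = R1 ‖ R2 (parallel, both between nodes 0 and 1) = 1/(1/36000 + 1/8.2) = 8.198 Ω
  Rp2 = R3 ‖ R4 (parallel, both between nodes 0 and 3) = 1/(1/30000 + 1/16000) = 10430 Ω
  Rs1 = Rp1 + Rp2 (series, joined only at node 0) = 8.198 + 10430 = 10440 Ω
  Rp3 = R5 ‖ Rs1 (parallel, both between nodes 1 and 3) = 1/(1/30000 + 1/10440) = 7746 Ω
R_th = 7.746 kΩ

Final answer: V_th = -2.321 V, R_th = 7.746 kΩ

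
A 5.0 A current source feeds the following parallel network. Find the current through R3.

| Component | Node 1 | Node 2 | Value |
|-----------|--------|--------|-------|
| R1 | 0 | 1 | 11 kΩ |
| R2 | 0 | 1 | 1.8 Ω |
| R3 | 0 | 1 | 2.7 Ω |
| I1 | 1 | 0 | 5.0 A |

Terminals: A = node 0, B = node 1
All resistors sit directly between nodes 0 and 1, so they are in parallel and share one voltage V; the full source current 5 A splits among them.
1/R_par = 1/11000 + 1/1.8 + 1/2.7 = 0.926 S  =>  R_par = 1.08 Ω
V = I × R_par = 5 × 1.08 = 5.399 V
I_R3 = V/R3 = 5.399/2.7 = 2 A

Final answer: 2 A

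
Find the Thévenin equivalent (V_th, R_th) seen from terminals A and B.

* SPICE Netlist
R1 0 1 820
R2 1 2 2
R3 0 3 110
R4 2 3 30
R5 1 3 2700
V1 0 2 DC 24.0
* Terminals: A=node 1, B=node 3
Step 1 — V_th is the open-circuit voltage V_A - V_B (nothing connected across the terminals).
Nodal analysis, taking node 2 as the 0 V reference.
Source V1 fixes V_0 = 24 V.
KCL at each unknown node (sum of currents leaving = 0; resistances in Ω):
  Node 1: (V_1 - 24)/820 + (V_1 - 0)/2 + (V_1 - V_3)/2700 = 0
  Node 3: (V_3 - 24)/110 + (V_3 - 0)/30 + (V_3 - V_1)/2700 = 0
Collecting terms (coefficients in siemens):
  0.5016·V_1 - 0.0003704·V_3 = 0.02927
  0.04279·V_3 - 0.0003704·V_1 = 0.2182
Determinant D = (0.5016)(0.04279) - (-0.0003704)(-0.0003704) = 0.02147
V_1 = [(0.02927)(0.04279) - (-0.0003704)(0.2182)]/D = 0.06212 V
V_3 = [(0.5016)(0.2182) - (0.02927)(-0.0003704)]/D = 5.099 V
V_th = V_1 - V_3 = 0.06212 - 5.099 = -5.037 V
Step 2 — R_th: zero the source — replace V1 by a short circuit (node 2 merges into node 0) — and find the resistance seen between A (node 1) and B (node 3).
Reduce the network between node 1 (A) and node 3 (B) by series/parallel combination:
  Rp1 = R1 ‖ R2 (parallel, both between nodes 0 and 1) = 1/(1/820 + 1/2) = 1.995 Ω
  Rp2 = R3 ‖ R4 (parallel, both between nodes 0 and 3) = 1/(1/110 + 1/30) = 23.57 Ω
  Rs1 = Rp1 + Rp2 (series, joined only at node 0) = 1.995 + 23.57 = 25.57 Ω
  Rp3 = R5 ‖ Rs1 (parallel, both between nodes 1 and 3) = 1/(1/2700 + 1/25.57) = 25.33 Ω
R_th = 25.33 Ω

Final answer: V_th = -5.037 V, R_th = 25.33 Ω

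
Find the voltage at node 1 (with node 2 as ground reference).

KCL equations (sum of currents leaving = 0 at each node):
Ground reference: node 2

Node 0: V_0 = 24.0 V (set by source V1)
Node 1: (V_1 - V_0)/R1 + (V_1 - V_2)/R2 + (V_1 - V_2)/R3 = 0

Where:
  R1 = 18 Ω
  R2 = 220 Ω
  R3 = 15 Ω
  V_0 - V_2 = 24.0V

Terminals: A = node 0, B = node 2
Nodal analysis, taking node 2 as the 0 V reference.
Source V1 fixes V_0 = 24 V.
KCL at each unknown node (sum of currents leaving = 0; resistances in Ω):
  Node 1: (V_1 - 24)/18 + (V_1 - 0)/220 + (V_1 - 0)/15 = 0
Collecting terms: 0.1268 × V_1 = 1.333  =>  V_1 = 10.52 V
The requested potential is V_1 = 10.52 V.

Final answer: V_1 = 10.52 V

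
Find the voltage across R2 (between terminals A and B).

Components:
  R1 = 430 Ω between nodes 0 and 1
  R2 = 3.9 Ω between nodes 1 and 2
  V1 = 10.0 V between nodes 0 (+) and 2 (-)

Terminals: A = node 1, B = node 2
R1 and R2 are in series across V1 (node 0 → node 1 → node 2), and the output A–B is taken across R2, so this is a voltage divider.
Series current: I = V1/(R1 + R2) = 10/(430 + 3.9) = 10/433.9 = 0.02305 A
V_R2 = I × R2 = V1 × R2/(R1 + R2) = 10 × 3.9/433.9 = 0.08988 V

Final answer: 0.08988 V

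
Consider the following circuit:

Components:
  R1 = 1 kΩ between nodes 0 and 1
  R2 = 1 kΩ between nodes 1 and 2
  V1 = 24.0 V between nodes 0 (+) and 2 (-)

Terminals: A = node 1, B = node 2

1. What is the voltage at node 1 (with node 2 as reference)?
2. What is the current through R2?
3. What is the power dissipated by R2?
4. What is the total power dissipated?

Nodal analysis, taking node 2 as the 0 V reference.
Source V1 fixes V_0 = 24 V.
KCL at each unknown node (sum of currents leaving = 0; resistances in Ω):
  Node 1: (V_1 - 24)/1000 + (V_1 - 0)/1000 = 0
Collecting terms: 0.002 × V_1 = 0.024  =>  V_1 = 12 V
Part 1:
  Read off the nodal solution: V_1 = 12 V
Part 2:
  I_R2 = (V_1 - V_2)/R2 = (12 - 0)/1000 = 0.012 A
  Magnitude: I_R2 = 0.012 A
Part 3:
  I_R2 = (V_1 - V_2)/R2 = (12 - 0)/1000 = 0.012 A
  P_R2 = I_R2² × R2 = (0.012)² × 1000 = 0.144 W
Part 4:
  Power in each resistor, P = (ΔV)²/R:
    P_R1 = (24 - 12)²/1000 = 0.144 W
    P_R2 = (12 - 0)²/1000 = 0.144 W
  P_total = P_R1 + P_R2 = 0.288 W

Final answers:
1. V_1 = 12 V
2. I_R2 = 0.012 A
3. P_R2 = 0.144 W
4. P_total = 0.288 W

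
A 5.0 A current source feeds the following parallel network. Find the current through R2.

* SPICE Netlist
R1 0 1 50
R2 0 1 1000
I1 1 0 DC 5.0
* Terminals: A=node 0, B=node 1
All resistors sit directly between nodes 0 and 1, so they are in parallel and share one voltage V; the full source current 5 A splits among them.
1/R_par = 1/50 + 1/1000 = 0.021 S  =>  R_par = 47.62 Ω
V = I × R_par = 5 × 47.62 = 238.1 V
I_R2 = V/R2 = 238.1/1000 = 0.2381 A

Final answer: 0.2381 A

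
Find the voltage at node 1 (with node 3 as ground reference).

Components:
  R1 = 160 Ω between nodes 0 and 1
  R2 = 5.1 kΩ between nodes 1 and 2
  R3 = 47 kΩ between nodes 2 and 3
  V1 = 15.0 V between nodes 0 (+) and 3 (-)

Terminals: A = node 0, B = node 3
Nodal analysis, taking node 3 as the 0 V reference.
Source V1 fixes V_0 = 15 V.
KCL at each unknown node (sum of currents leaving = 0; resistances in Ω):
  Node 1: (V_1 - 15)/160 + (V_1 - V_2)/5100 = 0
  Node 2: (V_2 - V_1)/5100 + (V_2 - 0)/47000 = 0
Collecting terms (coefficients in siemens):
  0.006446·V_1 - 0.0001961·V_2 = 0.09375
  0.0002174·V_2 - 0.0001961·V_1 = 0
Determinant D = (0.006446)(0.0002174) - (-0.0001961)(-0.0001961) = 0.000001363
V_1 = [(0.09375)(0.0002174) - (-0.0001961)(0)]/D = 14.95 V
V_2 = [(0.006446)(0) - (0.09375)(-0.0001961)]/D = 13.49 V
The requested potential is V_1 = 14.95 V.

Final answer: V_1 = 14.95 V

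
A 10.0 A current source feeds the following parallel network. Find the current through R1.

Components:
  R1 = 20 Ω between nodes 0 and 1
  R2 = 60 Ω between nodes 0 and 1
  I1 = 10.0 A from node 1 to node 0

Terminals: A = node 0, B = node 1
All resistors sit directly between nodes 0 and 1, so they are in parallel and share one voltage V; the full source current 10 A splits among them.
1/R_par = 1/20 + 1/60 = 0.06667 S  =>  R_par = 15 Ω
V = I × R_par = 10 × 15 = 150 V
I_R1 = V/R1 = 150/20 = 7.5 A

Final answer: 7.5 A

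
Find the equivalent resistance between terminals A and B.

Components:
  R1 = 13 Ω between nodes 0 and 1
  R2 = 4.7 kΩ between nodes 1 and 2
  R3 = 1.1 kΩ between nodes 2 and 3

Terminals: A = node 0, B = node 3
Reduce the network between node 0 (A) and node 3 (B) by series/parallel combination:
  Rs1 = R1 + R2 (series, joined only at node 1) = 13 + 4700 = 4713 Ω
  Rs2 = R3 + Rs1 (series, joined only at node 2) = 1100 + 4713 = 5813 Ω
R_eq = 5.813 kΩ

Final answer: 5.813 kΩ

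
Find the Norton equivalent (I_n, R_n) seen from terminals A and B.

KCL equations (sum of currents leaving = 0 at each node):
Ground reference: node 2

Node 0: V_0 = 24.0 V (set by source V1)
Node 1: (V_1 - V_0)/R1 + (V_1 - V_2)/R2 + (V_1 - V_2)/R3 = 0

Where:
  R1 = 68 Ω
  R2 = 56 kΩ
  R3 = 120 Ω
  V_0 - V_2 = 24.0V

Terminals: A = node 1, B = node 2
Find the Thévenin equivalent first; then I_n = V_th/R_th and R_n = R_th.
Step 1 — V_th is the open-circuit voltage V_A - V_B (nothing connected across the terminals).
Nodal analysis, taking node 2 as the 0 V reference.
Source V1 fixes V_0 = 24 V.
KCL at each unknown node (sum of currents leaving = 0; resistances in Ω):
  Node 1: (V_1 - 24)/68 + (V_1 - 0)/56000 + (V_1 - 0)/120 = 0
Collecting terms: 0.02306 × V_1 = 0.3529  =>  V_1 = 15.31 V
V_th = V_1 - V_2 = 15.31 - 0 = 15.31 V
Step 2 — R_th: zero the source — replace V1 by a short circuit (node 2 merges into node 0) — and find the resistance seen between A (node 1) and B (node 0).
Reduce the network between node 1 (A) and node 0 (B) by series/parallel combination:
  Rp1 = R1 ‖ R2 ‖ R3 (parallel, all between nodes 0 and 1) = 1/(1/68 + 1/56000 + 1/120) = 43.37 Ω
R_th = 43.37 Ω
I_n = V_th/R_th = 15.31/43.37 = 0.3529 A, and R_n = R_th = 43.37 Ω

Final answer: I_n = 0.3529 A, R_n = 43.37 Ω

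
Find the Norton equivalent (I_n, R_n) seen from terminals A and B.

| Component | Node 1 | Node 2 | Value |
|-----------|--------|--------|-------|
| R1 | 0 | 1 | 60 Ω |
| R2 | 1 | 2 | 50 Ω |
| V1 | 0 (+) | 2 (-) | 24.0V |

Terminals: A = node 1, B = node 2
Find the Thévenin equivalent first; then I_n = V_th/R_th and R_n = R_th.
Step 1 — V_th is the open-circuit voltage V_A - V_B (nothing connected across the terminals).
Nodal analysis, taking node 2 as the 0 V reference.
Source V1 fixes V_0 = 24 V.
KCL at each unknown node (sum of currents leaving = 0; resistances in Ω):
  Node 1: (V_1 - 24)/60 + (V_1 - 0)/50 = 0
Collecting terms: 0.03667 × V_1 = 0.4  =>  V_1 = 10.91 V
V_th = V_1 - V_2 = 10.91 - 0 = 10.91 V
Step 2 — R_th: zero the source — replace V1 by a short circuit (node 2 merges into node 0) — and find the resistance seen between A (node 1) and B (node 0).
Reduce the network between node 1 (A) and node 0 (B) by series/parallel combination:
  Rp1 = R1 ‖ R2 (parallel, both between nodes 0 and 1) = 1/(1/60 + 1/50) = 27.27 Ω
R_th = 27.27 Ω
I_n = V_th/R_th = 10.91/27.27 = 0.4 A, and R_n = R_th = 27.27 Ω

Final answer: I_n = 0.4 A, R_n = 27.27 Ω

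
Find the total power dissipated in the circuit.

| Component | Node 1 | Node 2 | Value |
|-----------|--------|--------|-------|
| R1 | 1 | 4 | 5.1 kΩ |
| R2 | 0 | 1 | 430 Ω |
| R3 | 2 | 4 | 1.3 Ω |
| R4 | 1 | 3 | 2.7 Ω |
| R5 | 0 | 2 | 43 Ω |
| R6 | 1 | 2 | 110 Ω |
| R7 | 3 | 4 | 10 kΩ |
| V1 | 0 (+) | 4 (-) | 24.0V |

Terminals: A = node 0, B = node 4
Nodal analysis, taking node 4 as the 0 V reference.
Source V1 fixes V_0 = 24 V.
KCL at each unknown node (sum of currents leaving = 0; resistances in Ω):
  Node 1: (V_1 - 0)/5100 + (V_1 - 24)/430 + (V_1 - V_3)/2.7 + (V_1 - V_2)/110 = 0
  Node 2: (V_2 - 0)/1.3 + (V_2 - 24)/43 + (V_2 - V_1)/110 = 0
  Node 3: (V_3 - V_1)/2.7 + (V_3 - 0)/10000 = 0
Collecting terms (coefficients in siemens):
  0.382·V_1 - 0.009091·V_2 - 0.3704·V_3 = 0.05581
  0.8016·V_2 - 0.009091·V_1 = 0.5581
  0.3705·V_3 - 0.3704·V_1 = 0
Solving these 3 simultaneous equations (Gaussian elimination) gives:
  V_1 = 5.353 V, V_2 = 0.757 V, V_3 = 5.351 V
Power in each resistor, P = (ΔV)²/R:
  P_R1 = (5.353 - 0)²/5100 = 0.005618 W
  P_R2 = (24 - 5.353)²/430 = 0.8086 W
  P_R3 = (0.757 - 0)²/1.3 = 0.4408 W
  P_R4 = (5.353 - 5.351)²/2.7 = 0.0000007732 W
  P_R5 = (24 - 0.757)²/43 = 12.56 W
  P_R6 = (5.353 - 0.757)²/110 = 0.192 W
  P_R7 = (5.351 - 0)²/10000 = 0.002864 W
P_total = P_R1 + P_R2 + P_R3 + P_R4 + P_R5 + P_R6 + P_R7 = 14.01 W

Final answer: 14.01 W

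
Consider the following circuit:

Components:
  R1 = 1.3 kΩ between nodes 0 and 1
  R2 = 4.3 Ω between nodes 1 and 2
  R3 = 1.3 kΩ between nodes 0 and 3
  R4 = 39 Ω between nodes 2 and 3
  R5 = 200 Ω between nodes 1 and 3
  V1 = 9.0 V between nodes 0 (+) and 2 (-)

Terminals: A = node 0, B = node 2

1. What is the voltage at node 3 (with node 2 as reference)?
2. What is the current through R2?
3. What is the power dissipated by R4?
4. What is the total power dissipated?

Nodal analysis, taking node 2 as the 0 V reference.
Source V1 fixes V_0 = 9 V.
KCL at each unknown node (sum of currents leaving = 0; resistances in Ω):
  Node 1: (V_1 - 9)/1300 + (V_1 - 0)/4.3 + (V_1 - V_3)/200 = 0
  Node 3: (V_3 - 9)/1300 + (V_3 - 0)/39 + (V_3 - V_1)/200 = 0
Collecting terms (coefficients in siemens):
  0.2383·V_1 - 0.005·V_3 = 0.006923
  0.03141·V_3 - 0.005·V_1 = 0.006923
Determinant D = (0.2383)(0.03141) - (-0.005)(-0.005) = 0.007461
V_1 = [(0.006923)(0.03141) - (-0.005)(0.006923)]/D = 0.03379 V
V_3 = [(0.2383)(0.006923) - (0.006923)(-0.005)]/D = 0.2258 V
Part 1:
  Read off the nodal solution: V_3 = 0.2258 V
Part 2:
  I_R2 = (V_1 - V_2)/R2 = (0.03379 - 0)/4.3 = 0.007857 A
  Magnitude: I_R2 = 0.007857 A
Part 3:
  I_R4 = (V_2 - V_3)/R4 = (0 - 0.2258)/39 = -0.005789 A
  P_R4 = I_R4² × R4 = (-0.005789)² × 39 = 0.001307 W
Part 4:
  Power in each resistor, P = (ΔV)²/R:
    P_R1 = (9 - 0.03379)²/1300 = 0.06184 W
    P_R2 = (0.03379 - 0)²/4.3 = 0.0002655 W
    P_R3 = (9 - 0.2258)²/1300 = 0.05922 W
    P_R4 = (0 - 0.2258)²/39 = 0.001307 W
    P_R5 = (0.03379 - 0.2258)²/200 = 0.0001843 W
  P_total = P_R1 + P_R2 + P_R3 + P_R4 + P_R5 = 0.1228 W

Final answers:
1. V_3 = 0.2258 V
2. I_R2 = 0.007857 A
3. P_R4 = 0.001307 W
4. P_total = 0.1228 W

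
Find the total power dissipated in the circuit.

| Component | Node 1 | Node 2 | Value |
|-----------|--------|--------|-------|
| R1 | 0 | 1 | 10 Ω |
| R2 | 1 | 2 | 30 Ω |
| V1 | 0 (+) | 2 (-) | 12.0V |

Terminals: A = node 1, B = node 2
Nodal analysis, taking node 2 as the 0 V reference.
Source V1 fixes V_0 = 12 V.
KCL at each unknown node (sum of currents leaving = 0; resistances in Ω):
  Node 1: (V_1 - 12)/10 + (V_1 - 0)/30 = 0
Collecting terms: 0.1333 × V_1 = 1.2  =>  V_1 = 9 V
Power in each resistor, P = (ΔV)²/R:
  P_R1 = (12 - 9)²/10 = 0.9 W
  P_R2 = (9 - 0)²/30 = 2.7 W
P_total = P_R1 + P_R2 = 3.6 W

Final answer: 3.6 W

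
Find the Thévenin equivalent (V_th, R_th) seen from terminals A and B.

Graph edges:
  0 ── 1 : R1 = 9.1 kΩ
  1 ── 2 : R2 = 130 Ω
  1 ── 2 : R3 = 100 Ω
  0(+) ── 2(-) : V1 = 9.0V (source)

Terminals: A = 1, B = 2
Step 1 — V_th is the open-circuit voltage V_A - V_B (nothing connected across the terminals).
Nodal analysis, taking node 2 as the 0 V reference.
Source V1 fixes V_0 = 9 V.
KCL at each unknown node (sum of currents leaving = 0; resistances in Ω):
  Node 1: (V_1 - 9)/9100 + (V_1 - 0)/130 + (V_1 - 0)/100 = 0
Collecting terms: 0.0178 × V_1 = 0.000989  =>  V_1 = 0.05556 V
V_th = V_1 - V_2 = 0.05556 - 0 = 0.05556 V
Step 2 — R_th: zero the source — replace V1 by a short circuit (node 2 merges into node 0) — and find the resistance seen between A (node 1) and B (node 0).
Reduce the network between node 1 (A) and node 0 (B) by series/parallel combination:
  Rp1 = R1 ‖ R2 ‖ R3 (parallel, all between nodes 0 and 1) = 1/(1/9100 + 1/130 + 1/100) = 56.17 Ω
R_th = 56.17 Ω

Final answer: V_th = 0.05556 V, R_th = 56.17 Ω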